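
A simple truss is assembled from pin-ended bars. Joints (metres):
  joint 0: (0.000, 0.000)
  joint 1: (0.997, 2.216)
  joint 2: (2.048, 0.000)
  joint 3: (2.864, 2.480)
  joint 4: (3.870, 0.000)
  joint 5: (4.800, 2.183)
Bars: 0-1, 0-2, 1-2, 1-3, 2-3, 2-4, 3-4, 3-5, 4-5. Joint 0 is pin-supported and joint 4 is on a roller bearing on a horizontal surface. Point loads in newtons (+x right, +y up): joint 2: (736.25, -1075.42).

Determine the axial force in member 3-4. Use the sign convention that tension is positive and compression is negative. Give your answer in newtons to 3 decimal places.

N=6 nodes, M=9 members, R=3 reactions → 2N=12, M+R=12
member 0 (0-1): L=2.4300, (cx,cy)=(0.4103,0.9120)
member 1 (0-2): L=2.0480, (cx,cy)=(1.0000,0.0000)
member 2 (1-2): L=2.4526, (cx,cy)=(0.4285,-0.9035)
member 3 (1-3): L=1.8856, (cx,cy)=(0.9902,0.1400)
member 4 (2-3): L=2.6108, (cx,cy)=(0.3125,0.9499)
member 5 (2-4): L=1.8220, (cx,cy)=(1.0000,0.0000)
member 6 (3-4): L=2.6763, (cx,cy)=(0.3759,-0.9267)
member 7 (3-5): L=1.9586, (cx,cy)=(0.9884,-0.1516)
member 8 (4-5): L=2.3728, (cx,cy)=(0.3919,0.9200)
solve A·x = −loads:
  F[0-1] = -555.1922 N (compression)
  F[0-2] = +964.0433 N (tension)
  F[1-2] = +491.7393 N (tension)
  F[1-3] = -442.8779 N (compression)
  F[2-3] = +664.4041 N (tension)
  F[2-4] = +230.8572 N (tension)
  F[3-4] = -614.1519 N (compression)
  F[3-5] = +0.0000 N (tension)
  F[4-5] = -0.0000 N (compression)
  Rx@0 = -736.2500 N
  Ry@0 = +506.3088 N
  Ry@4 = +569.1112 N

-614.152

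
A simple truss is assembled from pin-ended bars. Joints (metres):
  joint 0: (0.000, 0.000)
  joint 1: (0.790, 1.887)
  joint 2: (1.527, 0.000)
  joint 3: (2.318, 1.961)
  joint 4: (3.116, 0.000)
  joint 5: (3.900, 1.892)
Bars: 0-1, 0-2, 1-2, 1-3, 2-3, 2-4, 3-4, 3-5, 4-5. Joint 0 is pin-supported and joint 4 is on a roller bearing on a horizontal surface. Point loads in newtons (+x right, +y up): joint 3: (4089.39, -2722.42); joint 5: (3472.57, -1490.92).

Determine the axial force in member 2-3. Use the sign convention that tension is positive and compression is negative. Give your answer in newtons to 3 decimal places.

4520.517

N=6 nodes, M=9 members, R=3 reactions → 2N=12, M+R=12
member 0 (0-1): L=2.0457, (cx,cy)=(0.3862,0.9224)
member 1 (0-2): L=1.5270, (cx,cy)=(1.0000,0.0000)
member 2 (1-2): L=2.0258, (cx,cy)=(0.3638,-0.9315)
member 3 (1-3): L=1.5298, (cx,cy)=(0.9988,0.0484)
member 4 (2-3): L=2.1145, (cx,cy)=(0.3741,0.9274)
member 5 (2-4): L=1.5890, (cx,cy)=(1.0000,0.0000)
member 6 (3-4): L=2.1172, (cx,cy)=(0.3769,-0.9262)
member 7 (3-5): L=1.5835, (cx,cy)=(0.9991,-0.0436)
member 8 (4-5): L=2.0480, (cx,cy)=(0.3828,0.9238)
solve A·x = −loads:
  F[0-1] = +4726.6818 N (tension)
  F[0-2] = +5736.6252 N (tension)
  F[1-2] = -4500.7206 N (compression)
  F[1-3] = +3466.7718 N (tension)
  F[2-3] = +4520.5170 N (tension)
  F[2-4] = +2408.2121 N (tension)
  F[3-4] = -7835.5780 N (compression)
  F[3-5] = +4021.5775 N (tension)
  F[4-5] = -1424.1667 N (compression)
  Rx@0 = -7561.9600 N
  Ry@0 = -4360.0085 N
  Ry@4 = +8573.3485 N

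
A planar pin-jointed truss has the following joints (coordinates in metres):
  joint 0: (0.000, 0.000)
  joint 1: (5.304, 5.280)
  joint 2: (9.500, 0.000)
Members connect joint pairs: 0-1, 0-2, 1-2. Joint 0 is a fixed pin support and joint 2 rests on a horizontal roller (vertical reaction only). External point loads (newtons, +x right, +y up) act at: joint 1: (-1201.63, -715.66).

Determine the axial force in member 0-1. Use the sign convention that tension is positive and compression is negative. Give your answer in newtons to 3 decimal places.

N=3 nodes, M=3 members, R=3 reactions → 2N=6, M+R=6
member 0 (0-1): L=7.4840, (cx,cy)=(0.7087,0.7055)
member 1 (0-2): L=9.5000, (cx,cy)=(1.0000,0.0000)
member 2 (1-2): L=6.7442, (cx,cy)=(0.6222,-0.7829)
solve A·x = −loads:
  F[0-1] = -1394.6802 N (compression)
  F[0-2] = -213.2085 N (compression)
  F[1-2] = +342.6906 N (tension)
  Rx@0 = +1201.6300 N
  Ry@0 = +983.9490 N
  Ry@2 = -268.2890 N

-1394.680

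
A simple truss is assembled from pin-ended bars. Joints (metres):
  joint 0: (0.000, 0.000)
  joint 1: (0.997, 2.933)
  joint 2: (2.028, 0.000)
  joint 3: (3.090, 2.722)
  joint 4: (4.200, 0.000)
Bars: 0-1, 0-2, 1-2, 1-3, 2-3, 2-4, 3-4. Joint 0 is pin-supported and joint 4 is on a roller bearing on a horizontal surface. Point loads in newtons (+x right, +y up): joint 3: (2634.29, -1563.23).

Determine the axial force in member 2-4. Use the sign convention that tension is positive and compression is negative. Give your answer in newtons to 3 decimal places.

N=5 nodes, M=7 members, R=3 reactions → 2N=10, M+R=10
member 0 (0-1): L=3.0978, (cx,cy)=(0.3218,0.9468)
member 1 (0-2): L=2.0280, (cx,cy)=(1.0000,0.0000)
member 2 (1-2): L=3.1089, (cx,cy)=(0.3316,-0.9434)
member 3 (1-3): L=2.1036, (cx,cy)=(0.9950,-0.1003)
member 4 (2-3): L=2.9218, (cx,cy)=(0.3635,0.9316)
member 5 (2-4): L=2.1720, (cx,cy)=(1.0000,0.0000)
member 6 (3-4): L=2.9396, (cx,cy)=(0.3776,-0.9260)
solve A·x = −loads:
  F[0-1] = +1366.8559 N (tension)
  F[0-2] = +2194.3824 N (tension)
  F[1-2] = -1470.8901 N (compression)
  F[1-3] = +932.3941 N (tension)
  F[2-3] = +1489.5292 N (tension)
  F[2-4] = +1165.1988 N (tension)
  F[3-4] = -3085.8067 N (compression)
  Rx@0 = -2634.2900 N
  Ry@0 = -1294.1314 N
  Ry@4 = +2857.3614 N

1165.199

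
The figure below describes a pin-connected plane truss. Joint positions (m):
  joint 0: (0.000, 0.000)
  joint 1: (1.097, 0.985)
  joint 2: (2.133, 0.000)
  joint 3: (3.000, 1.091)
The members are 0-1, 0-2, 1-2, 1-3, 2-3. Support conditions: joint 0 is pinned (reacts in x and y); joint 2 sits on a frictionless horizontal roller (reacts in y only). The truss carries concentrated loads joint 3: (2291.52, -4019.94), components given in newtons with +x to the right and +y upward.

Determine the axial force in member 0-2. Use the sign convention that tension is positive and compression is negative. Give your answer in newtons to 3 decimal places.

-833.610

N=4 nodes, M=5 members, R=3 reactions → 2N=8, M+R=8
member 0 (0-1): L=1.4743, (cx,cy)=(0.7441,0.6681)
member 1 (0-2): L=2.1330, (cx,cy)=(1.0000,0.0000)
member 2 (1-2): L=1.4295, (cx,cy)=(0.7247,-0.6890)
member 3 (1-3): L=1.9059, (cx,cy)=(0.9985,0.0556)
member 4 (2-3): L=1.3935, (cx,cy)=(0.6222,0.7829)
solve A·x = −loads:
  F[0-1] = +4200.0521 N (tension)
  F[0-2] = -833.6101 N (compression)
  F[1-2] = -3608.3748 N (compression)
  F[1-3] = +5749.0893 N (tension)
  F[2-3] = -5543.1158 N (compression)
  Rx@0 = -2291.5200 N
  Ry@0 = -2806.0648 N
  Ry@2 = +6826.0048 N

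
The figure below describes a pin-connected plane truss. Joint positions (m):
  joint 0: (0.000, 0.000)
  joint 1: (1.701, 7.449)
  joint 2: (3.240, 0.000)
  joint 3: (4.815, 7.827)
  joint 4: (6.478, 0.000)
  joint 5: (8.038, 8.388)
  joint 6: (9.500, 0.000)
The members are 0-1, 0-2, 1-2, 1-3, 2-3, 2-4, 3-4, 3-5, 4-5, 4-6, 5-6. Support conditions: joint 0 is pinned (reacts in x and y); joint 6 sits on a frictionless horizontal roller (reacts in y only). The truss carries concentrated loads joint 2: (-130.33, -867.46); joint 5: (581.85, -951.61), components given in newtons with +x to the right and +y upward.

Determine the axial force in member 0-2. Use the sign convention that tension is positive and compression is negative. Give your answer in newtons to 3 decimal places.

498.176

N=7 nodes, M=11 members, R=3 reactions → 2N=14, M+R=14
member 0 (0-1): L=7.6407, (cx,cy)=(0.2226,0.9749)
member 1 (0-2): L=3.2400, (cx,cy)=(1.0000,0.0000)
member 2 (1-2): L=7.6063, (cx,cy)=(0.2023,-0.9793)
member 3 (1-3): L=3.1369, (cx,cy)=(0.9927,0.1205)
member 4 (2-3): L=7.9839, (cx,cy)=(0.1973,0.9803)
member 5 (2-4): L=3.2380, (cx,cy)=(1.0000,0.0000)
member 6 (3-4): L=8.0017, (cx,cy)=(0.2078,-0.9782)
member 7 (3-5): L=3.2715, (cx,cy)=(0.9852,0.1715)
member 8 (4-5): L=8.5318, (cx,cy)=(0.1828,0.9831)
member 9 (4-6): L=3.0220, (cx,cy)=(1.0000,0.0000)
member 10 (5-6): L=8.5145, (cx,cy)=(0.1717,-0.9851)
solve A·x = −loads:
  F[0-1] = -209.5746 N (compression)
  F[0-2] = +498.1760 N (tension)
  F[1-2] = +197.8846 N (tension)
  F[1-3] = -87.3307 N (compression)
  F[2-3] = +687.1720 N (tension)
  F[2-4] = +532.9844 N (tension)
  F[3-4] = -645.3842 N (compression)
  F[3-5] = +185.7475 N (tension)
  F[4-5] = +642.1170 N (tension)
  F[4-6] = +281.4463 N (tension)
  F[5-6] = -1639.0987 N (compression)
  Rx@0 = -451.5200 N
  Ry@0 = +204.3153 N
  Ry@6 = +1614.7547 N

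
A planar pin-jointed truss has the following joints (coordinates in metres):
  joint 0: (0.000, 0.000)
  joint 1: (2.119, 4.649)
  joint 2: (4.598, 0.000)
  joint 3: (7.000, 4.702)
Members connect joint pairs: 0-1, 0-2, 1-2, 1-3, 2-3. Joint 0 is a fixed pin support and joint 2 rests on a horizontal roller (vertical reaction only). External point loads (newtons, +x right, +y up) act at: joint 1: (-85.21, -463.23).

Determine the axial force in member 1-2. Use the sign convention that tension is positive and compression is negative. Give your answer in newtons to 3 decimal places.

N=4 nodes, M=5 members, R=3 reactions → 2N=8, M+R=8
member 0 (0-1): L=5.1091, (cx,cy)=(0.4147,0.9099)
member 1 (0-2): L=4.5980, (cx,cy)=(1.0000,0.0000)
member 2 (1-2): L=5.2686, (cx,cy)=(0.4705,-0.8824)
member 3 (1-3): L=4.8813, (cx,cy)=(0.9999,0.0109)
member 4 (2-3): L=5.2800, (cx,cy)=(0.4549,0.8905)
solve A·x = −loads:
  F[0-1] = -369.1513 N (compression)
  F[0-2] = +67.8942 N (tension)
  F[1-2] = -144.2963 N (compression)
  F[1-3] = -0.0000 N (compression)
  F[2-3] = +0.0000 N (tension)
  Rx@0 = +85.2100 N
  Ry@0 = +335.9044 N
  Ry@2 = +127.3256 N

-144.296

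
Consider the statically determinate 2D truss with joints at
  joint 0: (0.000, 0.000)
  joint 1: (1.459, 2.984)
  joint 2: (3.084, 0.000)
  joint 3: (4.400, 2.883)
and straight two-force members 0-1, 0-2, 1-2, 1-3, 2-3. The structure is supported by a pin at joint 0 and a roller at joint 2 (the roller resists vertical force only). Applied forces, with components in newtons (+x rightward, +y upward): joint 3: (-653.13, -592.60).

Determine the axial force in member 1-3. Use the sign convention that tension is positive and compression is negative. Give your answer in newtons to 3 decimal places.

N=4 nodes, M=5 members, R=3 reactions → 2N=8, M+R=8
member 0 (0-1): L=3.3216, (cx,cy)=(0.4392,0.8984)
member 1 (0-2): L=3.0840, (cx,cy)=(1.0000,0.0000)
member 2 (1-2): L=3.3978, (cx,cy)=(0.4783,-0.8782)
member 3 (1-3): L=2.9427, (cx,cy)=(0.9994,-0.0343)
member 4 (2-3): L=3.1692, (cx,cy)=(0.4153,0.9097)
solve A·x = −loads:
  F[0-1] = -398.1549 N (compression)
  F[0-2] = -478.2413 N (compression)
  F[1-2] = +422.0190 N (tension)
  F[1-3] = -376.9431 N (compression)
  F[2-3] = -665.6406 N (compression)
  Rx@0 = +653.1300 N
  Ry@0 = +357.6888 N
  Ry@2 = +234.9112 N

-376.943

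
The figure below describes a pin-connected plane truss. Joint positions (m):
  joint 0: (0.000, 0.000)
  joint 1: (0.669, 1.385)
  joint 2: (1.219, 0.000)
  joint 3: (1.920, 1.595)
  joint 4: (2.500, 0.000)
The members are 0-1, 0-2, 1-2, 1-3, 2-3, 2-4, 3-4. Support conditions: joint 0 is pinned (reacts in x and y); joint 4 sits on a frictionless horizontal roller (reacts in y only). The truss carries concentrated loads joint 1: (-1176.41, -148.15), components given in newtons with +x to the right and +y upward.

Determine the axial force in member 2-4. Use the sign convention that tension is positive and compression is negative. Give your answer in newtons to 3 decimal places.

N=5 nodes, M=7 members, R=3 reactions → 2N=10, M+R=10
member 0 (0-1): L=1.5381, (cx,cy)=(0.4349,0.9005)
member 1 (0-2): L=1.2190, (cx,cy)=(1.0000,0.0000)
member 2 (1-2): L=1.4902, (cx,cy)=(0.3691,-0.9294)
member 3 (1-3): L=1.2685, (cx,cy)=(0.9862,0.1655)
member 4 (2-3): L=1.7422, (cx,cy)=(0.4024,0.9155)
member 5 (2-4): L=1.2810, (cx,cy)=(1.0000,0.0000)
member 6 (3-4): L=1.6972, (cx,cy)=(0.3417,-0.9398)
solve A·x = −loads:
  F[0-1] = -844.2800 N (compression)
  F[0-2] = -809.1912 N (compression)
  F[1-2] = +754.4442 N (tension)
  F[1-3] = +538.1702 N (tension)
  F[2-3] = -765.9116 N (compression)
  F[2-4] = -222.5768 N (compression)
  F[3-4] = +651.2987 N (tension)
  Rx@0 = +1176.4100 N
  Ry@0 = +760.2362 N
  Ry@4 = -612.0862 N

-222.577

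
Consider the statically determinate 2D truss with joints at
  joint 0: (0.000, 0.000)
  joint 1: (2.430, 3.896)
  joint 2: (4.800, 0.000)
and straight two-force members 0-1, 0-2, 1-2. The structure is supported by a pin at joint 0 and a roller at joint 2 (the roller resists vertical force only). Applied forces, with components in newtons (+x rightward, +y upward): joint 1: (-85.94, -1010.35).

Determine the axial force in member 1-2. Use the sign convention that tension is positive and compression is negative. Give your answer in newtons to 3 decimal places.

N=3 nodes, M=3 members, R=3 reactions → 2N=6, M+R=6
member 0 (0-1): L=4.5917, (cx,cy)=(0.5292,0.8485)
member 1 (0-2): L=4.8000, (cx,cy)=(1.0000,0.0000)
member 2 (1-2): L=4.5602, (cx,cy)=(0.5197,-0.8543)
solve A·x = −loads:
  F[0-1] = -670.1514 N (compression)
  F[0-2] = +268.7146 N (tension)
  F[1-2] = -517.0468 N (compression)
  Rx@0 = +85.9400 N
  Ry@0 = +568.6149 N
  Ry@2 = +441.7351 N

-517.047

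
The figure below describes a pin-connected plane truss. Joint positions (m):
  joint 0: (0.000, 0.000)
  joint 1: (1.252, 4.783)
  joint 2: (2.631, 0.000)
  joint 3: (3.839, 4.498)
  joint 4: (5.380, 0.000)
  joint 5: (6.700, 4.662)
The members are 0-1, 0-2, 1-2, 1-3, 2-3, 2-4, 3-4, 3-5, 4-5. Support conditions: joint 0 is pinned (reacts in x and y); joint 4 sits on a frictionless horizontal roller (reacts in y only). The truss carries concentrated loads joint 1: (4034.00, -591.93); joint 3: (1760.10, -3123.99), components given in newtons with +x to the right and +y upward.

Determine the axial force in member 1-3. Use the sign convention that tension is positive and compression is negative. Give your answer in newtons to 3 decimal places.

-1894.360

N=6 nodes, M=9 members, R=3 reactions → 2N=12, M+R=12
member 0 (0-1): L=4.9441, (cx,cy)=(0.2532,0.9674)
member 1 (0-2): L=2.6310, (cx,cy)=(1.0000,0.0000)
member 2 (1-2): L=4.9778, (cx,cy)=(0.2770,-0.9609)
member 3 (1-3): L=2.6027, (cx,cy)=(0.9940,-0.1095)
member 4 (2-3): L=4.6574, (cx,cy)=(0.2594,0.9658)
member 5 (2-4): L=2.7490, (cx,cy)=(1.0000,0.0000)
member 6 (3-4): L=4.7546, (cx,cy)=(0.3241,-0.9460)
member 7 (3-5): L=2.8657, (cx,cy)=(0.9984,0.0572)
member 8 (4-5): L=4.8453, (cx,cy)=(0.2724,0.9622)
solve A·x = −loads:
  F[0-1] = +3833.8810 N (tension)
  F[0-2] = +4823.2513 N (tension)
  F[1-2] = -4260.1468 N (compression)
  F[1-3] = -1894.3604 N (compression)
  F[2-3] = +4238.4635 N (tension)
  F[2-4] = +2543.7262 N (tension)
  F[3-4] = -7848.4909 N (compression)
  F[3-5] = -0.0000 N (compression)
  F[4-5] = +0.0000 N (tension)
  Rx@0 = -5794.1000 N
  Ry@0 = -3708.9212 N
  Ry@4 = +7424.8412 N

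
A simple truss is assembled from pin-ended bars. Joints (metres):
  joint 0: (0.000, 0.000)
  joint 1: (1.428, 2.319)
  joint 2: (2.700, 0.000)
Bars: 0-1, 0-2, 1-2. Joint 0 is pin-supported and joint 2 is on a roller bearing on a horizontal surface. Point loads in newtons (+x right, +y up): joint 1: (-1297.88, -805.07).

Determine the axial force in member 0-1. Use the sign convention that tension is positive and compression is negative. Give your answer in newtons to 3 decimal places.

-1754.551

N=3 nodes, M=3 members, R=3 reactions → 2N=6, M+R=6
member 0 (0-1): L=2.7234, (cx,cy)=(0.5243,0.8515)
member 1 (0-2): L=2.7000, (cx,cy)=(1.0000,0.0000)
member 2 (1-2): L=2.6449, (cx,cy)=(0.4809,-0.8768)
solve A·x = −loads:
  F[0-1] = -1754.5506 N (compression)
  F[0-2] = -377.8932 N (compression)
  F[1-2] = +785.7764 N (tension)
  Rx@0 = +1297.8800 N
  Ry@0 = +1494.0121 N
  Ry@2 = -688.9421 N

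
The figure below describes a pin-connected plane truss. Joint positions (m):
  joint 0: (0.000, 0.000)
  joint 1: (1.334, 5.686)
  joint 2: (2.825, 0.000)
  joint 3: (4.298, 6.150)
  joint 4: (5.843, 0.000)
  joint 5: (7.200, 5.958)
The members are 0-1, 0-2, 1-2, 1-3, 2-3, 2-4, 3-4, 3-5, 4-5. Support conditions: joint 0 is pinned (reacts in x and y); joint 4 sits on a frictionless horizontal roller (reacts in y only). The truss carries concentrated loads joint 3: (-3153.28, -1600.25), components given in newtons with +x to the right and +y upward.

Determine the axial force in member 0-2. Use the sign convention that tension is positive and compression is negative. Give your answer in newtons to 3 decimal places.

N=6 nodes, M=9 members, R=3 reactions → 2N=12, M+R=12
member 0 (0-1): L=5.8404, (cx,cy)=(0.2284,0.9736)
member 1 (0-2): L=2.8250, (cx,cy)=(1.0000,0.0000)
member 2 (1-2): L=5.8782, (cx,cy)=(0.2536,-0.9673)
member 3 (1-3): L=3.0001, (cx,cy)=(0.9880,0.1547)
member 4 (2-3): L=6.3239, (cx,cy)=(0.2329,0.9725)
member 5 (2-4): L=3.0180, (cx,cy)=(1.0000,0.0000)
member 6 (3-4): L=6.3411, (cx,cy)=(0.2436,-0.9699)
member 7 (3-5): L=2.9083, (cx,cy)=(0.9978,-0.0660)
member 8 (4-5): L=6.1106, (cx,cy)=(0.2221,0.9750)
solve A·x = −loads:
  F[0-1] = -3843.7021 N (compression)
  F[0-2] = -2275.3422 N (compression)
  F[1-2] = +3579.5861 N (tension)
  F[1-3] = -1807.6411 N (compression)
  F[2-3] = -3560.4527 N (compression)
  F[2-4] = -538.0731 N (compression)
  F[3-4] = +2208.3978 N (tension)
  F[3-5] = -0.0000 N (tension)
  F[4-5] = +0.0000 N (tension)
  Rx@0 = +3153.2800 N
  Ry@0 = +3742.0945 N
  Ry@4 = -2141.8445 N

-2275.342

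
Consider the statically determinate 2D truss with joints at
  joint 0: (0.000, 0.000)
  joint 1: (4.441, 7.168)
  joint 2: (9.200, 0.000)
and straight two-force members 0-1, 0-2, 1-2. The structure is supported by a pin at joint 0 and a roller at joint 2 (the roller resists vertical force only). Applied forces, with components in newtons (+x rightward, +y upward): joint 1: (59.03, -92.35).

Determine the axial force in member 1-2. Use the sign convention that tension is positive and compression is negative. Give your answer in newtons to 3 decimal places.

N=3 nodes, M=3 members, R=3 reactions → 2N=6, M+R=6
member 0 (0-1): L=8.4322, (cx,cy)=(0.5267,0.8501)
member 1 (0-2): L=9.2000, (cx,cy)=(1.0000,0.0000)
member 2 (1-2): L=8.6040, (cx,cy)=(0.5531,-0.8331)
solve A·x = −loads:
  F[0-1] = -2.0927 N (compression)
  F[0-2] = +60.1322 N (tension)
  F[1-2] = -108.7152 N (compression)
  Rx@0 = -59.0300 N
  Ry@0 = +1.7790 N
  Ry@2 = +90.5710 N

-108.715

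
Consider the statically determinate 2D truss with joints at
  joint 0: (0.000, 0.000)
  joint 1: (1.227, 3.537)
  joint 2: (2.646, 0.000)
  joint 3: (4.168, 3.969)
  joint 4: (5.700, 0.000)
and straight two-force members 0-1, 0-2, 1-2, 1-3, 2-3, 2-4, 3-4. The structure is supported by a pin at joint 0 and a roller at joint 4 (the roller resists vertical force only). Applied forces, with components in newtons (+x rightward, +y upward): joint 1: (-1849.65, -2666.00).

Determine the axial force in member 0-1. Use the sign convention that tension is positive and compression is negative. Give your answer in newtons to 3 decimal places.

-3429.275

N=5 nodes, M=7 members, R=3 reactions → 2N=10, M+R=10
member 0 (0-1): L=3.7438, (cx,cy)=(0.3277,0.9448)
member 1 (0-2): L=2.6460, (cx,cy)=(1.0000,0.0000)
member 2 (1-2): L=3.8110, (cx,cy)=(0.3723,-0.9281)
member 3 (1-3): L=2.9726, (cx,cy)=(0.9894,0.1453)
member 4 (2-3): L=4.2508, (cx,cy)=(0.3580,0.9337)
member 5 (2-4): L=3.0540, (cx,cy)=(1.0000,0.0000)
member 6 (3-4): L=4.2544, (cx,cy)=(0.3601,-0.9329)
solve A·x = −loads:
  F[0-1] = -3429.2750 N (compression)
  F[0-2] = -725.7274 N (compression)
  F[1-2] = +692.3829 N (tension)
  F[1-3] = +472.9463 N (tension)
  F[2-3] = -688.2253 N (compression)
  F[2-4] = -221.5069 N (compression)
  F[3-4] = +615.1311 N (tension)
  Rx@0 = +1849.6500 N
  Ry@0 = +3239.8649 N
  Ry@4 = -573.8649 N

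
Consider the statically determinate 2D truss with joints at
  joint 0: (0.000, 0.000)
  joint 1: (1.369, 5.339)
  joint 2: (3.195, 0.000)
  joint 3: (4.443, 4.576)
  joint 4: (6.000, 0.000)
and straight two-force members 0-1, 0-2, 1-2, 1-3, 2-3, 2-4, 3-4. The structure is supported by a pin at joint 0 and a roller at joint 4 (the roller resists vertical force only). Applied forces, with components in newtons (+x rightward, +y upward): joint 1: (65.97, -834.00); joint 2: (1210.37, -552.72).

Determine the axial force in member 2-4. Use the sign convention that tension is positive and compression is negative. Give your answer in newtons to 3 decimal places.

184.865

N=5 nodes, M=7 members, R=3 reactions → 2N=10, M+R=10
member 0 (0-1): L=5.5117, (cx,cy)=(0.2484,0.9687)
member 1 (0-2): L=3.1950, (cx,cy)=(1.0000,0.0000)
member 2 (1-2): L=5.6426, (cx,cy)=(0.3236,-0.9462)
member 3 (1-3): L=3.1673, (cx,cy)=(0.9705,-0.2409)
member 4 (2-3): L=4.7431, (cx,cy)=(0.2631,0.9648)
member 5 (2-4): L=2.8050, (cx,cy)=(1.0000,0.0000)
member 6 (3-4): L=4.8336, (cx,cy)=(0.3221,-0.9467)
solve A·x = −loads:
  F[0-1] = -870.6883 N (compression)
  F[0-2] = +1492.6013 N (tension)
  F[1-2] = +91.7647 N (tension)
  F[1-3] = -321.3922 N (compression)
  F[2-3] = +482.9089 N (tension)
  F[2-4] = +184.8654 N (tension)
  F[3-4] = -573.9061 N (compression)
  Rx@0 = -1276.3400 N
  Ry@0 = +843.4033 N
  Ry@4 = +543.3167 N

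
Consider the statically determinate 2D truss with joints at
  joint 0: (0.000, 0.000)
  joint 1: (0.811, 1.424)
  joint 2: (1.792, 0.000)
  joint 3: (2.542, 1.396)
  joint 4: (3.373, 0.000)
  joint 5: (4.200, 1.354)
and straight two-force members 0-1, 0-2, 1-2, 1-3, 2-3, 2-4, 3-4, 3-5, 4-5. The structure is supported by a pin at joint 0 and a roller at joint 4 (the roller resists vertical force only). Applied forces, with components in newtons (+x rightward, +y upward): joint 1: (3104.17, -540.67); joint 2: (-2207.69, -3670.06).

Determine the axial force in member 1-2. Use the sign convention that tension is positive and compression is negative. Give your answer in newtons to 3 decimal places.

N=6 nodes, M=9 members, R=3 reactions → 2N=12, M+R=12
member 0 (0-1): L=1.6387, (cx,cy)=(0.4949,0.8690)
member 1 (0-2): L=1.7920, (cx,cy)=(1.0000,0.0000)
member 2 (1-2): L=1.7292, (cx,cy)=(0.5673,-0.8235)
member 3 (1-3): L=1.7312, (cx,cy)=(0.9999,-0.0162)
member 4 (2-3): L=1.5847, (cx,cy)=(0.4733,0.8809)
member 5 (2-4): L=1.5810, (cx,cy)=(1.0000,0.0000)
member 6 (3-4): L=1.6246, (cx,cy)=(0.5115,-0.8593)
member 7 (3-5): L=1.6585, (cx,cy)=(0.9997,-0.0253)
member 8 (4-5): L=1.5866, (cx,cy)=(0.5212,0.8534)
solve A·x = −loads:
  F[0-1] = -944.1266 N (compression)
  F[0-2] = +1363.7186 N (tension)
  F[1-2] = +414.4586 N (tension)
  F[1-3] = -3807.0347 N (compression)
  F[2-3] = +3778.7381 N (tension)
  F[2-4] = +2018.1667 N (tension)
  F[3-4] = -3945.5426 N (compression)
  F[3-5] = -0.0000 N (compression)
  F[4-5] = +0.0000 N (tension)
  Rx@0 = -896.4800 N
  Ry@0 = +820.4042 N
  Ry@4 = +3390.3258 N

414.459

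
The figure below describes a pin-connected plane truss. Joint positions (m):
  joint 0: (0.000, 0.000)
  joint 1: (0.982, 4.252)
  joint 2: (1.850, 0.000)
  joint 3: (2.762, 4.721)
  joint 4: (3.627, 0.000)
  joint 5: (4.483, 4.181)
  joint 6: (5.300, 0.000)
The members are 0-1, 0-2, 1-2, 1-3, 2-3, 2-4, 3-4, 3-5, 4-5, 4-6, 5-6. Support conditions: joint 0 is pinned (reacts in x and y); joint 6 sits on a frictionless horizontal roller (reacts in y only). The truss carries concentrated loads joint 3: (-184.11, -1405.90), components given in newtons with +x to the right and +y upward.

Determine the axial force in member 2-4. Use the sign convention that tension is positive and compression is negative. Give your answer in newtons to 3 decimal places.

N=7 nodes, M=11 members, R=3 reactions → 2N=14, M+R=14
member 0 (0-1): L=4.3639, (cx,cy)=(0.2250,0.9744)
member 1 (0-2): L=1.8500, (cx,cy)=(1.0000,0.0000)
member 2 (1-2): L=4.3397, (cx,cy)=(0.2000,-0.9798)
member 3 (1-3): L=1.8408, (cx,cy)=(0.9670,0.2548)
member 4 (2-3): L=4.8083, (cx,cy)=(0.1897,0.9818)
member 5 (2-4): L=1.7770, (cx,cy)=(1.0000,0.0000)
member 6 (3-4): L=4.7996, (cx,cy)=(0.1802,-0.9836)
member 7 (3-5): L=1.8037, (cx,cy)=(0.9541,-0.2994)
member 8 (4-5): L=4.2677, (cx,cy)=(0.2006,0.9797)
member 9 (4-6): L=1.6730, (cx,cy)=(1.0000,0.0000)
member 10 (5-6): L=4.2601, (cx,cy)=(0.1918,-0.9814)
solve A·x = −loads:
  F[0-1] = -859.2755 N (compression)
  F[0-2] = +9.2501 N (tension)
  F[1-2] = +761.5450 N (tension)
  F[1-3] = -357.4777 N (compression)
  F[2-3] = -759.9516 N (compression)
  F[2-4] = +305.7119 N (tension)
  F[3-4] = -509.9246 N (compression)
  F[3-5] = -224.0895 N (compression)
  F[4-5] = +511.9792 N (tension)
  F[4-6] = +111.1211 N (tension)
  F[5-6] = -579.4180 N (compression)
  Rx@0 = +184.1100 N
  Ry@0 = +837.2373 N
  Ry@6 = +568.6627 N

305.712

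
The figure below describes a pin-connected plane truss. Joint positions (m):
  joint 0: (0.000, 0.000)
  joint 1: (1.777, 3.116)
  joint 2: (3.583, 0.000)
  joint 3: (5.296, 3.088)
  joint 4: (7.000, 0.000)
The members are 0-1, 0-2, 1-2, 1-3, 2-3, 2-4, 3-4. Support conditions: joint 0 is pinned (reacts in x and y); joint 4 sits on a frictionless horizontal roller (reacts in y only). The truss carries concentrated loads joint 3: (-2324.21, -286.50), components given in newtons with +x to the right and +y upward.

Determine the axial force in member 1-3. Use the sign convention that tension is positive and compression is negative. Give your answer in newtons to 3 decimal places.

-1265.042

N=5 nodes, M=7 members, R=3 reactions → 2N=10, M+R=10
member 0 (0-1): L=3.5871, (cx,cy)=(0.4954,0.8687)
member 1 (0-2): L=3.5830, (cx,cy)=(1.0000,0.0000)
member 2 (1-2): L=3.6015, (cx,cy)=(0.5015,-0.8652)
member 3 (1-3): L=3.5191, (cx,cy)=(1.0000,-0.0080)
member 4 (2-3): L=3.5313, (cx,cy)=(0.4851,0.8745)
member 5 (2-4): L=3.4170, (cx,cy)=(1.0000,0.0000)
member 6 (3-4): L=3.5269, (cx,cy)=(0.4831,-0.8755)
solve A·x = −loads:
  F[0-1] = -1260.6039 N (compression)
  F[0-2] = -1699.7217 N (compression)
  F[1-2] = +1277.3173 N (tension)
  F[1-3] = -1265.0418 N (compression)
  F[2-3] = -1263.7637 N (compression)
  F[2-4] = -446.1693 N (compression)
  F[3-4] = +923.4834 N (tension)
  Rx@0 = +2324.2100 N
  Ry@0 = +1095.0509 N
  Ry@4 = -808.5509 N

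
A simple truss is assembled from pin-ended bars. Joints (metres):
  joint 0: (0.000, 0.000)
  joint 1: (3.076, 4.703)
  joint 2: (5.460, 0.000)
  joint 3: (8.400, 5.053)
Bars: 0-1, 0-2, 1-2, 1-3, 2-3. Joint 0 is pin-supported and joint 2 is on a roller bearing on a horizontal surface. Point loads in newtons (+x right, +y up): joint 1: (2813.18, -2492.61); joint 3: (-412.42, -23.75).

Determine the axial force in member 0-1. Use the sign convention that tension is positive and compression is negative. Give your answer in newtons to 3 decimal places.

1154.165

N=4 nodes, M=5 members, R=3 reactions → 2N=8, M+R=8
member 0 (0-1): L=5.6196, (cx,cy)=(0.5474,0.8369)
member 1 (0-2): L=5.4600, (cx,cy)=(1.0000,0.0000)
member 2 (1-2): L=5.2727, (cx,cy)=(0.4521,-0.8919)
member 3 (1-3): L=5.3355, (cx,cy)=(0.9978,0.0656)
member 4 (2-3): L=5.8461, (cx,cy)=(0.5029,0.8643)
solve A·x = −loads:
  F[0-1] = +1154.1646 N (tension)
  F[0-2] = +1769.0058 N (tension)
  F[1-2] = -3908.0374 N (compression)
  F[1-3] = -415.3488 N (compression)
  F[2-3] = +4.0450 N (tension)
  Rx@0 = -2400.7600 N
  Ry@0 = -965.9103 N
  Ry@2 = +3482.2703 N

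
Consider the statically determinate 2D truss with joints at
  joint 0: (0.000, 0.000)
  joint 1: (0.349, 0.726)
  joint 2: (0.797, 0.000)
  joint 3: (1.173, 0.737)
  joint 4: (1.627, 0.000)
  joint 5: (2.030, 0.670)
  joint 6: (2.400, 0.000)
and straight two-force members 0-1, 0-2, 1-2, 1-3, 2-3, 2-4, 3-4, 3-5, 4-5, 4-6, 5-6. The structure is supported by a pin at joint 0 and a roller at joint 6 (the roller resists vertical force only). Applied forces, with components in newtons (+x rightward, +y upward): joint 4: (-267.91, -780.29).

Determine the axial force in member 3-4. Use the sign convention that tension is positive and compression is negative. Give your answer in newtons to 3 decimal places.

N=7 nodes, M=11 members, R=3 reactions → 2N=14, M+R=14
member 0 (0-1): L=0.8055, (cx,cy)=(0.4333,0.9013)
member 1 (0-2): L=0.7970, (cx,cy)=(1.0000,0.0000)
member 2 (1-2): L=0.8531, (cx,cy)=(0.5251,-0.8510)
member 3 (1-3): L=0.8241, (cx,cy)=(0.9999,0.0133)
member 4 (2-3): L=0.8274, (cx,cy)=(0.4545,0.8908)
member 5 (2-4): L=0.8300, (cx,cy)=(1.0000,0.0000)
member 6 (3-4): L=0.8656, (cx,cy)=(0.5245,-0.8514)
member 7 (3-5): L=0.8596, (cx,cy)=(0.9970,-0.0779)
member 8 (4-5): L=0.7819, (cx,cy)=(0.5154,0.8569)
member 9 (4-6): L=0.7730, (cx,cy)=(1.0000,0.0000)
member 10 (5-6): L=0.7654, (cx,cy)=(0.4834,-0.8754)
solve A·x = −loads:
  F[0-1] = -278.8489 N (compression)
  F[0-2] = -147.0972 N (compression)
  F[1-2] = +291.0240 N (tension)
  F[1-3] = -273.6666 N (compression)
  F[2-3] = -278.0346 N (compression)
  F[2-4] = +132.0852 N (tension)
  F[3-4] = +348.6972 N (tension)
  F[3-5] = -584.6600 N (compression)
  F[4-5] = +564.1104 N (tension)
  F[4-6] = +292.1186 N (tension)
  F[5-6] = -604.2717 N (compression)
  Rx@0 = +267.9100 N
  Ry@0 = +251.3184 N
  Ry@6 = +528.9716 N

348.697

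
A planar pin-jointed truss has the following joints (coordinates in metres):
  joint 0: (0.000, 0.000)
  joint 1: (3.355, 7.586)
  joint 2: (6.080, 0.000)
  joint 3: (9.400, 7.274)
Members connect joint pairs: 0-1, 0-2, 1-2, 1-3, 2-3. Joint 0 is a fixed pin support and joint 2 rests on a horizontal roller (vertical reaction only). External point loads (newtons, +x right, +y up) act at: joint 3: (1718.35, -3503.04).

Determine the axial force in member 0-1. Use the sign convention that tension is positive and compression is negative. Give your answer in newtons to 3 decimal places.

N=4 nodes, M=5 members, R=3 reactions → 2N=8, M+R=8
member 0 (0-1): L=8.2948, (cx,cy)=(0.4045,0.9146)
member 1 (0-2): L=6.0800, (cx,cy)=(1.0000,0.0000)
member 2 (1-2): L=8.0606, (cx,cy)=(0.3381,-0.9411)
member 3 (1-3): L=6.0530, (cx,cy)=(0.9987,-0.0515)
member 4 (2-3): L=7.9958, (cx,cy)=(0.4152,0.9097)
solve A·x = −loads:
  F[0-1] = +4339.4491 N (tension)
  F[0-2] = -36.8318 N (compression)
  F[1-2] = -4394.6621 N (compression)
  F[1-3] = +3245.1762 N (tension)
  F[2-3] = -3666.7974 N (compression)
  Rx@0 = -1718.3500 N
  Ry@0 = -3968.6465 N
  Ry@2 = +7471.6865 N

4339.449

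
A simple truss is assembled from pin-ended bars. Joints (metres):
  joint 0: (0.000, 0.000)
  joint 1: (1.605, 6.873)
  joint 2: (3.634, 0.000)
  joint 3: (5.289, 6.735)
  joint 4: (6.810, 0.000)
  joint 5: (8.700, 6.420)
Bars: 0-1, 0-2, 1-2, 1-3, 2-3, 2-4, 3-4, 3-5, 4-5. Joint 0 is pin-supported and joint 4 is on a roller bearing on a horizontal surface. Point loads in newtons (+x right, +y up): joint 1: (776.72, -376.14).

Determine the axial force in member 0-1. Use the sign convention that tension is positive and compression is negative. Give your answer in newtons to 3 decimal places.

N=6 nodes, M=9 members, R=3 reactions → 2N=12, M+R=12
member 0 (0-1): L=7.0579, (cx,cy)=(0.2274,0.9738)
member 1 (0-2): L=3.6340, (cx,cy)=(1.0000,0.0000)
member 2 (1-2): L=7.1662, (cx,cy)=(0.2831,-0.9591)
member 3 (1-3): L=3.6866, (cx,cy)=(0.9993,-0.0374)
member 4 (2-3): L=6.9354, (cx,cy)=(0.2386,0.9711)
member 5 (2-4): L=3.1760, (cx,cy)=(1.0000,0.0000)
member 6 (3-4): L=6.9046, (cx,cy)=(0.2203,-0.9754)
member 7 (3-5): L=3.4255, (cx,cy)=(0.9958,-0.0920)
member 8 (4-5): L=6.6924, (cx,cy)=(0.2824,0.9593)
solve A·x = −loads:
  F[0-1] = +509.7710 N (tension)
  F[0-2] = +660.7959 N (tension)
  F[1-2] = -893.8587 N (compression)
  F[1-3] = -408.0007 N (compression)
  F[2-3] = +882.7862 N (tension)
  F[2-4] = +197.0537 N (tension)
  F[3-4] = -894.5294 N (compression)
  F[3-5] = +0.0000 N (tension)
  F[4-5] = -0.0000 N (compression)
  Rx@0 = -776.7200 N
  Ry@0 = -496.4153 N
  Ry@4 = +872.5553 N

509.771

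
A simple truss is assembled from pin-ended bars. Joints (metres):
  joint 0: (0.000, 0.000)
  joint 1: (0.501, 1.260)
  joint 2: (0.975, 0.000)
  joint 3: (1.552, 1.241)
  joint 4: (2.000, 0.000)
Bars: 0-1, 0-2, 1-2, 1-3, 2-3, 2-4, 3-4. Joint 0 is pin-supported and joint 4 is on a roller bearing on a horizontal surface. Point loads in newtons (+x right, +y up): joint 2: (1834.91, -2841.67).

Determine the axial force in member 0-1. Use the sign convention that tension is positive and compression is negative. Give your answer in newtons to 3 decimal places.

N=5 nodes, M=7 members, R=3 reactions → 2N=10, M+R=10
member 0 (0-1): L=1.3560, (cx,cy)=(0.3695,0.9292)
member 1 (0-2): L=0.9750, (cx,cy)=(1.0000,0.0000)
member 2 (1-2): L=1.3462, (cx,cy)=(0.3521,-0.9360)
member 3 (1-3): L=1.0512, (cx,cy)=(0.9998,-0.0181)
member 4 (2-3): L=1.3686, (cx,cy)=(0.4216,0.9068)
member 5 (2-4): L=1.0250, (cx,cy)=(1.0000,0.0000)
member 6 (3-4): L=1.3194, (cx,cy)=(0.3396,-0.9406)
solve A·x = −loads:
  F[0-1] = -1567.2588 N (compression)
  F[0-2] = +2413.9848 N (tension)
  F[1-2] = +1577.9142 N (tension)
  F[1-3] = -1134.8440 N (compression)
  F[2-3] = +1505.1086 N (tension)
  F[2-4] = +500.0973 N (tension)
  F[3-4] = -1472.8179 N (compression)
  Rx@0 = -1834.9100 N
  Ry@0 = +1456.3559 N
  Ry@4 = +1385.3141 N

-1567.259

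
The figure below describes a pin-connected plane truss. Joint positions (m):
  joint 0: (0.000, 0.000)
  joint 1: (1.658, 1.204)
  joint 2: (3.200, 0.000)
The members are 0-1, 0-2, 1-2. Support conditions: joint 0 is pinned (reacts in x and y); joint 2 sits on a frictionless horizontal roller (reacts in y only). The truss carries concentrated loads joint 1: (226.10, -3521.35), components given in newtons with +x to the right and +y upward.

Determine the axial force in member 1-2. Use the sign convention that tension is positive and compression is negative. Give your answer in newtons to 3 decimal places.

-3102.843

N=3 nodes, M=3 members, R=3 reactions → 2N=6, M+R=6
member 0 (0-1): L=2.0490, (cx,cy)=(0.8092,0.5876)
member 1 (0-2): L=3.2000, (cx,cy)=(1.0000,0.0000)
member 2 (1-2): L=1.9564, (cx,cy)=(0.7882,-0.6154)
solve A·x = −loads:
  F[0-1] = -2743.0303 N (compression)
  F[0-2] = +2445.6448 N (tension)
  F[1-2] = -3102.8430 N (compression)
  Rx@0 = -226.1000 N
  Ry@0 = +1611.7804 N
  Ry@2 = +1909.5696 N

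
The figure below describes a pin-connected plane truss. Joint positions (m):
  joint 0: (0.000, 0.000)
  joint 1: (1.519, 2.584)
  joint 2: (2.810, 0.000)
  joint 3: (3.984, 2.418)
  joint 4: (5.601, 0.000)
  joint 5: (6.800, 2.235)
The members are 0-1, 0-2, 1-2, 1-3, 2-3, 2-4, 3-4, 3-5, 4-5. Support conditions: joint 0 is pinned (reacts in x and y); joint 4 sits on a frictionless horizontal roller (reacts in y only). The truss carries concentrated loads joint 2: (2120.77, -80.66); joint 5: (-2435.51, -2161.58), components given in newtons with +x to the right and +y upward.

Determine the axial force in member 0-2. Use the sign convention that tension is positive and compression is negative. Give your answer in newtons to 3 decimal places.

8.178

N=6 nodes, M=9 members, R=3 reactions → 2N=12, M+R=12
member 0 (0-1): L=2.9974, (cx,cy)=(0.5068,0.8621)
member 1 (0-2): L=2.8100, (cx,cy)=(1.0000,0.0000)
member 2 (1-2): L=2.8886, (cx,cy)=(0.4469,-0.8946)
member 3 (1-3): L=2.4706, (cx,cy)=(0.9977,-0.0672)
member 4 (2-3): L=2.6879, (cx,cy)=(0.4368,0.8996)
member 5 (2-4): L=2.7910, (cx,cy)=(1.0000,0.0000)
member 6 (3-4): L=2.9089, (cx,cy)=(0.5559,-0.8313)
member 7 (3-5): L=2.8219, (cx,cy)=(0.9979,-0.0648)
member 8 (4-5): L=2.5363, (cx,cy)=(0.4727,0.8812)
solve A·x = −loads:
  F[0-1] = -637.2054 N (compression)
  F[0-2] = +8.1780 N (tension)
  F[1-2] = +660.6010 N (tension)
  F[1-3] = -619.5649 N (compression)
  F[2-3] = -567.2578 N (compression)
  F[2-4] = -1569.5861 N (compression)
  F[3-4] = +660.1863 N (tension)
  F[3-5] = -1235.5153 N (compression)
  F[4-5] = -2543.9071 N (compression)
  Rx@0 = +314.7400 N
  Ry@0 = +549.3220 N
  Ry@4 = +1692.9180 N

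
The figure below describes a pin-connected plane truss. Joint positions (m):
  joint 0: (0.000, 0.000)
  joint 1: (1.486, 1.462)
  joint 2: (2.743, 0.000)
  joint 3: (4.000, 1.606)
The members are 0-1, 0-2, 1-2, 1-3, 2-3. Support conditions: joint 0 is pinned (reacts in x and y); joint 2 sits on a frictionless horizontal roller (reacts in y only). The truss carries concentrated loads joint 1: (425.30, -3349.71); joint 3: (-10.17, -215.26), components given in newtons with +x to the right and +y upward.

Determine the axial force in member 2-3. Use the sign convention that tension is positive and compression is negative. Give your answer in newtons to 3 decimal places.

N=4 nodes, M=5 members, R=3 reactions → 2N=8, M+R=8
member 0 (0-1): L=2.0846, (cx,cy)=(0.7128,0.7013)
member 1 (0-2): L=2.7430, (cx,cy)=(1.0000,0.0000)
member 2 (1-2): L=1.9281, (cx,cy)=(0.6519,-0.7583)
member 3 (1-3): L=2.5181, (cx,cy)=(0.9984,0.0572)
member 4 (2-3): L=2.0394, (cx,cy)=(0.6163,0.7875)
solve A·x = −loads:
  F[0-1] = -1733.3676 N (compression)
  F[0-2] = +1650.7434 N (tension)
  F[1-2] = -2801.8606 N (compression)
  F[1-3] = +166.0140 N (tension)
  F[2-3] = -285.4108 N (compression)
  Rx@0 = -415.1300 N
  Ry@0 = +1215.6573 N
  Ry@2 = +2349.3127 N

-285.411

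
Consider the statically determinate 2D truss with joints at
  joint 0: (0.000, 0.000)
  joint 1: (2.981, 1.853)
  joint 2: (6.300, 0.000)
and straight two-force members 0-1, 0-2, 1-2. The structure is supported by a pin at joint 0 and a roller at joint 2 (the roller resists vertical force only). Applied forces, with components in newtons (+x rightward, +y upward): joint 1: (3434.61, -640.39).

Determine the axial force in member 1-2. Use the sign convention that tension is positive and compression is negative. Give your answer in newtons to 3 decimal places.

-2693.947

N=3 nodes, M=3 members, R=3 reactions → 2N=6, M+R=6
member 0 (0-1): L=3.5100, (cx,cy)=(0.8493,0.5279)
member 1 (0-2): L=6.3000, (cx,cy)=(1.0000,0.0000)
member 2 (1-2): L=3.8012, (cx,cy)=(0.8731,-0.4875)
solve A·x = −loads:
  F[0-1] = +1274.4998 N (tension)
  F[0-2] = +2352.1872 N (tension)
  F[1-2] = -2693.9473 N (compression)
  Rx@0 = -3434.6100 N
  Ry@0 = -672.8378 N
  Ry@2 = +1313.2278 N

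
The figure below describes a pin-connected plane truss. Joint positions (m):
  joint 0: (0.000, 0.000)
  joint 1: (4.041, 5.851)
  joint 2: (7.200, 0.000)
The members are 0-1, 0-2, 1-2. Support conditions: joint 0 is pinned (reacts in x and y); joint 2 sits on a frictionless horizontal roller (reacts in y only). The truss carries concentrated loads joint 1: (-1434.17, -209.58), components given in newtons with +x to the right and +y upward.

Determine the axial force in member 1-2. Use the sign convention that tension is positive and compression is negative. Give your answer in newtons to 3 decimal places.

N=3 nodes, M=3 members, R=3 reactions → 2N=6, M+R=6
member 0 (0-1): L=7.1108, (cx,cy)=(0.5683,0.8228)
member 1 (0-2): L=7.2000, (cx,cy)=(1.0000,0.0000)
member 2 (1-2): L=6.6493, (cx,cy)=(0.4751,-0.8799)
solve A·x = −loads:
  F[0-1] = -1528.1604 N (compression)
  F[0-2] = -565.7345 N (compression)
  F[1-2] = +1190.8043 N (tension)
  Rx@0 = +1434.1700 N
  Ry@0 = +1257.4155 N
  Ry@2 = -1047.8355 N

1190.804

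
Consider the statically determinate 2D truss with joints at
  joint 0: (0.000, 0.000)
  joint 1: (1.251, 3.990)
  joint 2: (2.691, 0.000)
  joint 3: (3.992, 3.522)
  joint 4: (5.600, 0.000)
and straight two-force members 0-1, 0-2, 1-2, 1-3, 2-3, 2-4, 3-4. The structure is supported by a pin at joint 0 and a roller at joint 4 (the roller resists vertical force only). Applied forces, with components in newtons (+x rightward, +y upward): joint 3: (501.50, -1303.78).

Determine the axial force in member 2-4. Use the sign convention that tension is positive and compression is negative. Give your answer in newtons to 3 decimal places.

568.332

N=5 nodes, M=7 members, R=3 reactions → 2N=10, M+R=10
member 0 (0-1): L=4.1815, (cx,cy)=(0.2992,0.9542)
member 1 (0-2): L=2.6910, (cx,cy)=(1.0000,0.0000)
member 2 (1-2): L=4.2419, (cx,cy)=(0.3395,-0.9406)
member 3 (1-3): L=2.7807, (cx,cy)=(0.9857,-0.1683)
member 4 (2-3): L=3.7546, (cx,cy)=(0.3465,0.9380)
member 5 (2-4): L=2.9090, (cx,cy)=(1.0000,0.0000)
member 6 (3-4): L=3.8717, (cx,cy)=(0.4153,-0.9097)
solve A·x = −loads:
  F[0-1] = -61.7937 N (compression)
  F[0-2] = +519.9870 N (tension)
  F[1-2] = +70.3785 N (tension)
  F[1-3] = -42.9917 N (compression)
  F[2-3] = -70.5712 N (compression)
  F[2-4] = +568.3319 N (tension)
  F[3-4] = -1368.4186 N (compression)
  Rx@0 = -501.5000 N
  Ry@0 = +58.9634 N
  Ry@4 = +1244.8166 N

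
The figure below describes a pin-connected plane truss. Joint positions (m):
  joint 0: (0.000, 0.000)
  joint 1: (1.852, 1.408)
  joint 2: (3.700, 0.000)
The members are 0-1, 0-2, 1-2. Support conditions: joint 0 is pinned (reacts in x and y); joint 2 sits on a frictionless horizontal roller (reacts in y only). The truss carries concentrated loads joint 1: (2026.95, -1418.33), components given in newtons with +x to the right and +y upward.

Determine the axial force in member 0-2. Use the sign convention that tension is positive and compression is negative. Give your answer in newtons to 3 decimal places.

1944.165

N=3 nodes, M=3 members, R=3 reactions → 2N=6, M+R=6
member 0 (0-1): L=2.3264, (cx,cy)=(0.7961,0.6052)
member 1 (0-2): L=3.7000, (cx,cy)=(1.0000,0.0000)
member 2 (1-2): L=2.3233, (cx,cy)=(0.7954,-0.6060)
solve A·x = −loads:
  F[0-1] = +103.9935 N (tension)
  F[0-2] = +1944.1647 N (tension)
  F[1-2] = -2444.1629 N (compression)
  Rx@0 = -2026.9500 N
  Ry@0 = -62.9383 N
  Ry@2 = +1481.2683 N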